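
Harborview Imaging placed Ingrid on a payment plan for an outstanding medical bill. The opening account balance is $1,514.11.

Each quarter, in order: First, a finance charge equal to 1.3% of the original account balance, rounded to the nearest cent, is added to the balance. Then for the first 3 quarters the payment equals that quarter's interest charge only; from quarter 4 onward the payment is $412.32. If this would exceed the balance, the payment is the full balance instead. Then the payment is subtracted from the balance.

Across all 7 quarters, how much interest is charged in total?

Quarter 1: opening $1,514.11; interest $19.68 → $1,533.79; payment $19.68; balance $1,514.11
Quarter 2: opening $1,514.11; interest $19.68 → $1,533.79; payment $19.68; balance $1,514.11
Quarter 3: opening $1,514.11; interest $19.68 → $1,533.79; payment $19.68; balance $1,514.11
Quarter 4: opening $1,514.11; interest $19.68 → $1,533.79; payment $412.32; balance $1,121.47
Quarter 5: opening $1,121.47; interest $19.68 → $1,141.15; payment $412.32; balance $728.83
Quarter 6: opening $728.83; interest $19.68 → $748.51; payment $412.32; balance $336.19
Quarter 7: opening $336.19; interest $19.68 → $355.87; payment $355.87; balance $0.00
Total interest: $19.68 + $19.68 + $19.68 + $19.68 + $19.68 + $19.68 + $19.68 = $137.76

$137.76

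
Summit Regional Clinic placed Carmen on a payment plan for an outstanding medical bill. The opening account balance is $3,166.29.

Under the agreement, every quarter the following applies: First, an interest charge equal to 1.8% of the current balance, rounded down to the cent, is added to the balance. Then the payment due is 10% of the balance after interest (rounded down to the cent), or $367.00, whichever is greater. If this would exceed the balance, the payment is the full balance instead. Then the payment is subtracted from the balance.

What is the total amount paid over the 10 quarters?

Quarter 1: opening $3,166.29; interest $56.99 → $3,223.28; payment $367.00; balance $2,856.28
Quarter 2: opening $2,856.28; interest $51.41 → $2,907.69; payment $367.00; balance $2,540.69
Quarter 3: opening $2,540.69; interest $45.73 → $2,586.42; payment $367.00; balance $2,219.42
Quarter 4: opening $2,219.42; interest $39.94 → $2,259.36; payment $367.00; balance $1,892.36
Quarter 5: opening $1,892.36; interest $34.06 → $1,926.42; payment $367.00; balance $1,559.42
Quarter 6: opening $1,559.42; interest $28.06 → $1,587.48; payment $367.00; balance $1,220.48
Quarter 7: opening $1,220.48; interest $21.96 → $1,242.44; payment $367.00; balance $875.44
Quarter 8: opening $875.44; interest $15.75 → $891.19; payment $367.00; balance $524.19
Quarter 9: opening $524.19; interest $9.43 → $533.62; payment $367.00; balance $166.62
Quarter 10: opening $166.62; interest $2.99 → $169.61; payment $169.61; balance $0.00
Total paid: $3,472.61

$3,472.61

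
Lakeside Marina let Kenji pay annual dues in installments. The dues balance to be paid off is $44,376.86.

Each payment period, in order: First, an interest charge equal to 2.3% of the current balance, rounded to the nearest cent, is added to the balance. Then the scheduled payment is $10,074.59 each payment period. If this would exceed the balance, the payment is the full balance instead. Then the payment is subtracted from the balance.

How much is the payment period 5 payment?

Payment period 1: $44,376.86 +$1,020.67 interest = $45,397.53; pay $10,074.59 → $35,322.94
Payment period 2: $35,322.94 +$812.43 interest = $36,135.37; pay $10,074.59 → $26,060.78
Payment period 3: $26,060.78 +$599.40 interest = $26,660.18; pay $10,074.59 → $16,585.59
Payment period 4: $16,585.59 +$381.47 interest = $16,967.06; pay $10,074.59 → $6,892.47
Payment period 5: $6,892.47 +$158.53 interest = $7,051.00; pay $7,051.00 → $0.00

$7,051.00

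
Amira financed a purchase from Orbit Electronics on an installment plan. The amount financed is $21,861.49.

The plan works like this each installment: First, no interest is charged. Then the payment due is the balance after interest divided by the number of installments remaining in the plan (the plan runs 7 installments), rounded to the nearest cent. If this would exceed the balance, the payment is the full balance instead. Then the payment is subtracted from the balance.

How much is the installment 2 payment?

# | Opening | Payment | End bal
1 | $21,861.49 | $3,123.07 | $18,738.42
2 | $18,738.42 | $3,123.07 | $15,615.35

$3,123.07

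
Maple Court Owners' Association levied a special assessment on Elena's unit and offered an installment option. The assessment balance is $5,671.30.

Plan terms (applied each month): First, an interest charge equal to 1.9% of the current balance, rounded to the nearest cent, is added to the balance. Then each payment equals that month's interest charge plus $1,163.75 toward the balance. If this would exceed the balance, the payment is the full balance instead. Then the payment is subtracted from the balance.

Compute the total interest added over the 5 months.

Month 1: opening $5,671.30; interest $107.75 → $5,779.05; payment $1,271.50; balance $4,507.55
Month 2: opening $4,507.55; interest $85.64 → $4,593.19; payment $1,249.39; balance $3,343.80
Month 3: opening $3,343.80; interest $63.53 → $3,407.33; payment $1,227.28; balance $2,180.05
Month 4: opening $2,180.05; interest $41.42 → $2,221.47; payment $1,205.17; balance $1,016.30
Month 5: opening $1,016.30; interest $19.31 → $1,035.61; payment $1,035.61; balance $0.00
Total interest: $107.75 + $85.64 + $63.53 + $41.42 + $19.31 = $317.65

$317.65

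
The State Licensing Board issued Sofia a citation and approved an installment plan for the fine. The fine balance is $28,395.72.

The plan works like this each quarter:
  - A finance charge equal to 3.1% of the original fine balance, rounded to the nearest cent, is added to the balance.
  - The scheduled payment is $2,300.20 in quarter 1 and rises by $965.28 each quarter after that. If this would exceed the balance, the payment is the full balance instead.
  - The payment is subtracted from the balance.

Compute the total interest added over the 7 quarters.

$6,161.89

# | Opening | Interest | Payment | End bal
1 | $28,395.72 | $880.27 | $2,300.20 | $26,975.79
2 | $26,975.79 | $880.27 | $3,265.48 | $24,590.58
3 | $24,590.58 | $880.27 | $4,230.76 | $21,240.09
4 | $21,240.09 | $880.27 | $5,196.04 | $16,924.32
5 | $16,924.32 | $880.27 | $6,161.32 | $11,643.27
6 | $11,643.27 | $880.27 | $7,126.60 | $5,396.94
7 | $5,396.94 | $880.27 | $6,277.21 | $0.00
Total interest: $880.27 + $880.27 + $880.27 + $880.27 + $880.27 + $880.27 + $880.27 = $6,161.89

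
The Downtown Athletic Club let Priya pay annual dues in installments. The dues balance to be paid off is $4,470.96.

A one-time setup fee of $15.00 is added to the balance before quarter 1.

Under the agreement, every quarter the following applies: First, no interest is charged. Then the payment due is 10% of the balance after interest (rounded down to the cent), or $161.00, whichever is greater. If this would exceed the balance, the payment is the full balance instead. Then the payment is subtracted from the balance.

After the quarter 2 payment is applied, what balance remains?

$3,633.64

# | Opening | Payment | End bal
1 | $4,485.96 | $448.59 | $4,037.37
2 | $4,037.37 | $403.73 | $3,633.64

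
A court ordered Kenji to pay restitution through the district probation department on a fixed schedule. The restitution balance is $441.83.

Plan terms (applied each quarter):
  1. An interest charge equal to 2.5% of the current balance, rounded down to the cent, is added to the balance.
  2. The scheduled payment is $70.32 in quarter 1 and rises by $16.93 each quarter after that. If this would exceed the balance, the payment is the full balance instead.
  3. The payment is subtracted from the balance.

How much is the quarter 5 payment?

$94.69

Quarter 1: $441.83 +$11.04 interest = $452.87; pay $70.32 → $382.55
Quarter 2: $382.55 +$9.56 interest = $392.11; pay $87.25 → $304.86
Quarter 3: $304.86 +$7.62 interest = $312.48; pay $104.18 → $208.30
Quarter 4: $208.30 +$5.20 interest = $213.50; pay $121.11 → $92.39
Quarter 5: $92.39 +$2.30 interest = $94.69; pay $94.69 → $0.00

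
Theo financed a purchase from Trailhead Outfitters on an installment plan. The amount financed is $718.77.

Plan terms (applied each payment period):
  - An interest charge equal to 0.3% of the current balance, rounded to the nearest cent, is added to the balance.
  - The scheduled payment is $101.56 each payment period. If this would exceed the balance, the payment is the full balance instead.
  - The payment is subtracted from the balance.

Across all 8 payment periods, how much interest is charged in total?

$8.86

Payment period 1: $718.77 +$2.16 interest = $720.93; pay $101.56 → $619.37
Payment period 2: $619.37 +$1.86 interest = $621.23; pay $101.56 → $519.67
Payment period 3: $519.67 +$1.56 interest = $521.23; pay $101.56 → $419.67
Payment period 4: $419.67 +$1.26 interest = $420.93; pay $101.56 → $319.37
Payment period 5: $319.37 +$0.96 interest = $320.33; pay $101.56 → $218.77
Payment period 6: $218.77 +$0.66 interest = $219.43; pay $101.56 → $117.87
Payment period 7: $117.87 +$0.35 interest = $118.22; pay $101.56 → $16.66
Payment period 8: $16.66 +$0.05 interest = $16.71; pay $16.71 → $0.00
Total interest: $2.16 + $1.86 + $1.56 + $1.26 + $0.96 + $0.66 + $0.35 + $0.05 = $8.86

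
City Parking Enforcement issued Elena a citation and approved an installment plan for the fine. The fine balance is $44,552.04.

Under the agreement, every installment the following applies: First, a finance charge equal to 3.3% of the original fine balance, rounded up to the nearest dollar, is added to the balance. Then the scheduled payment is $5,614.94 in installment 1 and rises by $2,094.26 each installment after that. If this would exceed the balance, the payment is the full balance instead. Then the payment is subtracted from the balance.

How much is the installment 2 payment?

Installment 1: opening $44,552.04; interest $1,471.00 → $46,023.04; payment $5,614.94; balance $40,408.10
Installment 2: opening $40,408.10; interest $1,471.00 → $41,879.10; payment $7,709.20; balance $34,169.90

$7,709.20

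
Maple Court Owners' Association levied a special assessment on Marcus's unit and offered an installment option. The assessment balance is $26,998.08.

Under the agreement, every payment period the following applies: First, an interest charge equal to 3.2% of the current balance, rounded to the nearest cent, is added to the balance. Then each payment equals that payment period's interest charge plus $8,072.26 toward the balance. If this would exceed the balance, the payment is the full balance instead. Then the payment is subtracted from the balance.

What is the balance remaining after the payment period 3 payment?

Payment period 1: opening $26,998.08; interest $863.94 → $27,862.02; payment $8,936.20; balance $18,925.82
Payment period 2: opening $18,925.82; interest $605.63 → $19,531.45; payment $8,677.89; balance $10,853.56
Payment period 3: opening $10,853.56; interest $347.31 → $11,200.87; payment $8,419.57; balance $2,781.30

$2,781.30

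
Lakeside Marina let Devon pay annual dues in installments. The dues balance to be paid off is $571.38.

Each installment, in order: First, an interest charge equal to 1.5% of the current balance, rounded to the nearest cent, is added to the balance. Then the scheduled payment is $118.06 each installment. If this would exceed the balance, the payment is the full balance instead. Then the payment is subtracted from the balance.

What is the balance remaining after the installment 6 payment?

$0.00

Installment 1: $571.38 +$8.57 interest = $579.95; pay $118.06 → $461.89
Installment 2: $461.89 +$6.93 interest = $468.82; pay $118.06 → $350.76
Installment 3: $350.76 +$5.26 interest = $356.02; pay $118.06 → $237.96
Installment 4: $237.96 +$3.57 interest = $241.53; pay $118.06 → $123.47
Installment 5: $123.47 +$1.85 interest = $125.32; pay $118.06 → $7.26
Installment 6: $7.26 +$0.11 interest = $7.37; pay $7.37 → $0.00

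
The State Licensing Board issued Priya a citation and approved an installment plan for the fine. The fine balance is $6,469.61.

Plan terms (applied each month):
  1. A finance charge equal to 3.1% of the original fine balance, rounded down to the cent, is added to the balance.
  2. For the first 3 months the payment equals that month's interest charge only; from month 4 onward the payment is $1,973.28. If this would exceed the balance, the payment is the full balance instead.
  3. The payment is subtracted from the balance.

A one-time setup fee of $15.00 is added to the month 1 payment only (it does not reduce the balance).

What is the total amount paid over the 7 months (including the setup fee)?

# | Opening | Interest | Payment | Fee | End bal
1 | $6,469.61 | $200.55 | $200.55 | $15.00 | $6,469.61
2 | $6,469.61 | $200.55 | $200.55 | — | $6,469.61
3 | $6,469.61 | $200.55 | $200.55 | — | $6,469.61
4 | $6,469.61 | $200.55 | $1,973.28 | — | $4,696.88
5 | $4,696.88 | $200.55 | $1,973.28 | — | $2,924.15
6 | $2,924.15 | $200.55 | $1,973.28 | — | $1,151.42
7 | $1,151.42 | $200.55 | $1,351.97 | — | $0.00
Total paid: $7,888.46

$7,888.46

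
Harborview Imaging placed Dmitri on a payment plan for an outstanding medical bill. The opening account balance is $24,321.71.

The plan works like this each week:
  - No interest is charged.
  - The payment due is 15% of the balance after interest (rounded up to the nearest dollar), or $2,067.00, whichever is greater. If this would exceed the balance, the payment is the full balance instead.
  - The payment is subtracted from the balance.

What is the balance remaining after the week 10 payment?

$292.71

Week 1: $24,321.71 − $3,649.00 → $20,672.71
Week 2: $20,672.71 − $3,101.00 → $17,571.71
Week 3: $17,571.71 − $2,636.00 → $14,935.71
Week 4: $14,935.71 − $2,241.00 → $12,694.71
Week 5: $12,694.71 − $2,067.00 → $10,627.71
Week 6: $10,627.71 − $2,067.00 → $8,560.71
Week 7: $8,560.71 − $2,067.00 → $6,493.71
Week 8: $6,493.71 − $2,067.00 → $4,426.71
Week 9: $4,426.71 − $2,067.00 → $2,359.71
Week 10: $2,359.71 − $2,067.00 → $292.71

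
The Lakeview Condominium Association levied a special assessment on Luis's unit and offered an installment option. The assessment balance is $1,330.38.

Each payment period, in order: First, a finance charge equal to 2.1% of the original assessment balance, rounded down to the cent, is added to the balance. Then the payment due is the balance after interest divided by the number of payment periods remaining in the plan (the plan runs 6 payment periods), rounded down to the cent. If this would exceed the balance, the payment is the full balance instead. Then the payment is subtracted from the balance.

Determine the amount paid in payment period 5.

$262.23

Payment period 1: opening $1,330.38; interest $27.93 → $1,358.31; payment $226.38; balance $1,131.93
Payment period 2: opening $1,131.93; interest $27.93 → $1,159.86; payment $231.97; balance $927.89
Payment period 3: opening $927.89; interest $27.93 → $955.82; payment $238.95; balance $716.87
Payment period 4: opening $716.87; interest $27.93 → $744.80; payment $248.26; balance $496.54
Payment period 5: opening $496.54; interest $27.93 → $524.47; payment $262.23; balance $262.24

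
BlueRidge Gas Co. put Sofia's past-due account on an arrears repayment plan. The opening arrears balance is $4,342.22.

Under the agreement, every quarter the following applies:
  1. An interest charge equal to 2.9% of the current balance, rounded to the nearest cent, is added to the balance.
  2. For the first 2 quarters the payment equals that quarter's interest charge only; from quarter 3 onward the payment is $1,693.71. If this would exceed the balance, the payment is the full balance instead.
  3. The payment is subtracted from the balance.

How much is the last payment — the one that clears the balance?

Quarter 1: opening $4,342.22; interest $125.92 → $4,468.14; payment $125.92; balance $4,342.22
Quarter 2: opening $4,342.22; interest $125.92 → $4,468.14; payment $125.92; balance $4,342.22
Quarter 3: opening $4,342.22; interest $125.92 → $4,468.14; payment $1,693.71; balance $2,774.43
Quarter 4: opening $2,774.43; interest $80.46 → $2,854.89; payment $1,693.71; balance $1,161.18
Quarter 5: opening $1,161.18; interest $33.67 → $1,194.85; payment $1,194.85; balance $0.00

$1,194.85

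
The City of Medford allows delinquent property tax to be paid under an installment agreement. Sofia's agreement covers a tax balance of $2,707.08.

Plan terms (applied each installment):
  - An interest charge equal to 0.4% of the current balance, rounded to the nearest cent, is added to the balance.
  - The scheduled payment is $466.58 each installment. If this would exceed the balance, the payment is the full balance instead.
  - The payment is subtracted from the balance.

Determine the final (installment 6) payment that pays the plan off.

$411.67

Installment 1: opening $2,707.08; interest $10.83 → $2,717.91; payment $466.58; balance $2,251.33
Installment 2: opening $2,251.33; interest $9.01 → $2,260.34; payment $466.58; balance $1,793.76
Installment 3: opening $1,793.76; interest $7.18 → $1,800.94; payment $466.58; balance $1,334.36
Installment 4: opening $1,334.36; interest $5.34 → $1,339.70; payment $466.58; balance $873.12
Installment 5: opening $873.12; interest $3.49 → $876.61; payment $466.58; balance $410.03
Installment 6: opening $410.03; interest $1.64 → $411.67; payment $411.67; balance $0.00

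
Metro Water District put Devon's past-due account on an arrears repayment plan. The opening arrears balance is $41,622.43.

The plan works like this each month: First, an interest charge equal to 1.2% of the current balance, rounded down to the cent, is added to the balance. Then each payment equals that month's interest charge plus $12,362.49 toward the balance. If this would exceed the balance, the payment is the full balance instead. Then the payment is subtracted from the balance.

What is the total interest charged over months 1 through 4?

Month 1: opening $41,622.43; interest $499.46 → $42,121.89; payment $12,861.95; balance $29,259.94
Month 2: opening $29,259.94; interest $351.11 → $29,611.05; payment $12,713.60; balance $16,897.45
Month 3: opening $16,897.45; interest $202.76 → $17,100.21; payment $12,565.25; balance $4,534.96
Month 4: opening $4,534.96; interest $54.41 → $4,589.37; payment $4,589.37; balance $0.00
Total interest: $499.46 + $351.11 + $202.76 + $54.41 = $1,107.74

$1,107.74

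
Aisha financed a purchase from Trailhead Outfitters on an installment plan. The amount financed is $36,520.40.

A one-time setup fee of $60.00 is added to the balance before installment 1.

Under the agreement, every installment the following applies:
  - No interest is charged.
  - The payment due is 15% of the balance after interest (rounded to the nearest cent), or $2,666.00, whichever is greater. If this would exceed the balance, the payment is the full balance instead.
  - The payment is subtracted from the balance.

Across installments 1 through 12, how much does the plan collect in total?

$36,580.40

# | Opening | Payment | End bal
1 | $36,580.40 | $5,487.06 | $31,093.34
2 | $31,093.34 | $4,664.00 | $26,429.34
3 | $26,429.34 | $3,964.40 | $22,464.94
4 | $22,464.94 | $3,369.74 | $19,095.20
5 | $19,095.20 | $2,864.28 | $16,230.92
6 | $16,230.92 | $2,666.00 | $13,564.92
7 | $13,564.92 | $2,666.00 | $10,898.92
8 | $10,898.92 | $2,666.00 | $8,232.92
9 | $8,232.92 | $2,666.00 | $5,566.92
10 | $5,566.92 | $2,666.00 | $2,900.92
11 | $2,900.92 | $2,666.00 | $234.92
12 | $234.92 | $234.92 | $0.00
Total paid: $36,580.40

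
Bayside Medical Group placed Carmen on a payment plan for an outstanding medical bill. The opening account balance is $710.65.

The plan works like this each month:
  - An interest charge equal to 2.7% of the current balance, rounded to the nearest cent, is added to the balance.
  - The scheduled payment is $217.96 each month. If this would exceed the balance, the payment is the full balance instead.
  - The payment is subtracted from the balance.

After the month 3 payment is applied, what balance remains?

Month 1: opening $710.65; interest $19.19 → $729.84; payment $217.96; balance $511.88
Month 2: opening $511.88; interest $13.82 → $525.70; payment $217.96; balance $307.74
Month 3: opening $307.74; interest $8.31 → $316.05; payment $217.96; balance $98.09

$98.09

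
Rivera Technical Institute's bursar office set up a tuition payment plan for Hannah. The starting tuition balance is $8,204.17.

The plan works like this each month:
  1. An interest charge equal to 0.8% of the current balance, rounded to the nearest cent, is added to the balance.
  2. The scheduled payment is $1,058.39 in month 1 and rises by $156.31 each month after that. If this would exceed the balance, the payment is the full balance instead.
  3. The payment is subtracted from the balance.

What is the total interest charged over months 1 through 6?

$248.23

Month 1: opening $8,204.17; interest $65.63 → $8,269.80; payment $1,058.39; balance $7,211.41
Month 2: opening $7,211.41; interest $57.69 → $7,269.10; payment $1,214.70; balance $6,054.40
Month 3: opening $6,054.40; interest $48.44 → $6,102.84; payment $1,371.01; balance $4,731.83
Month 4: opening $4,731.83; interest $37.85 → $4,769.68; payment $1,527.32; balance $3,242.36
Month 5: opening $3,242.36; interest $25.94 → $3,268.30; payment $1,683.63; balance $1,584.67
Month 6: opening $1,584.67; interest $12.68 → $1,597.35; payment $1,597.35; balance $0.00
Total interest: $65.63 + $57.69 + $48.44 + $37.85 + $25.94 + $12.68 = $248.23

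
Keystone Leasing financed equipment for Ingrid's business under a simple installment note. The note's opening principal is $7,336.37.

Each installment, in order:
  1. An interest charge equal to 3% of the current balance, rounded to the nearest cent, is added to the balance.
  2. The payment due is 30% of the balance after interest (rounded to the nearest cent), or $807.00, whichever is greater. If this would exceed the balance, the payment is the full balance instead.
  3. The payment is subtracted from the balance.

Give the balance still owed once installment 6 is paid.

Installment 1: opening $7,336.37; interest $220.09 → $7,556.46; payment $2,266.94; balance $5,289.52
Installment 2: opening $5,289.52; interest $158.69 → $5,448.21; payment $1,634.46; balance $3,813.75
Installment 3: opening $3,813.75; interest $114.41 → $3,928.16; payment $1,178.45; balance $2,749.71
Installment 4: opening $2,749.71; interest $82.49 → $2,832.20; payment $849.66; balance $1,982.54
Installment 5: opening $1,982.54; interest $59.48 → $2,042.02; payment $807.00; balance $1,235.02
Installment 6: opening $1,235.02; interest $37.05 → $1,272.07; payment $807.00; balance $465.07

$465.07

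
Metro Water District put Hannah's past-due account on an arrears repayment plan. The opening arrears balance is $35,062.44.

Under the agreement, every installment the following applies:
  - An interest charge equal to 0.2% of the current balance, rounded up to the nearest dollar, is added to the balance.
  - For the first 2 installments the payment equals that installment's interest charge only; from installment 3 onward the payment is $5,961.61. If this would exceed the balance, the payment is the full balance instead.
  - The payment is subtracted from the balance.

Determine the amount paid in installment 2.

Installment 1: opening $35,062.44; interest $71.00 → $35,133.44; payment $71.00; balance $35,062.44
Installment 2: opening $35,062.44; interest $71.00 → $35,133.44; payment $71.00; balance $35,062.44

$71.00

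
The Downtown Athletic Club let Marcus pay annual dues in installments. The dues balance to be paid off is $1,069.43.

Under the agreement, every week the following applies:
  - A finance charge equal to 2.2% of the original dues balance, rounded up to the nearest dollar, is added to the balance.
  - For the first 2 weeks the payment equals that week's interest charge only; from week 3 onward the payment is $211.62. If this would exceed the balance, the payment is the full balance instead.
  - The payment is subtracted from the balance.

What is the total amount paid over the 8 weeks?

$1,261.43

Week 1: opening $1,069.43; interest $24.00 → $1,093.43; payment $24.00; balance $1,069.43
Week 2: opening $1,069.43; interest $24.00 → $1,093.43; payment $24.00; balance $1,069.43
Week 3: opening $1,069.43; interest $24.00 → $1,093.43; payment $211.62; balance $881.81
Week 4: opening $881.81; interest $24.00 → $905.81; payment $211.62; balance $694.19
Week 5: opening $694.19; interest $24.00 → $718.19; payment $211.62; balance $506.57
Week 6: opening $506.57; interest $24.00 → $530.57; payment $211.62; balance $318.95
Week 7: opening $318.95; interest $24.00 → $342.95; payment $211.62; balance $131.33
Week 8: opening $131.33; interest $24.00 → $155.33; payment $155.33; balance $0.00
Total paid: $1,261.43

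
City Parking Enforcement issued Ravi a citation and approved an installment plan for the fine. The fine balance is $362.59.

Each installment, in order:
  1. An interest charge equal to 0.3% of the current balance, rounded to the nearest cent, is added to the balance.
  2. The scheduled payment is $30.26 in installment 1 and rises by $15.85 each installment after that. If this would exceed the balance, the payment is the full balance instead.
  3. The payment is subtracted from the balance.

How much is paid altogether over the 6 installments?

Installment 1: opening $362.59; interest $1.09 → $363.68; payment $30.26; balance $333.42
Installment 2: opening $333.42; interest $1.00 → $334.42; payment $46.11; balance $288.31
Installment 3: opening $288.31; interest $0.86 → $289.17; payment $61.96; balance $227.21
Installment 4: opening $227.21; interest $0.68 → $227.89; payment $77.81; balance $150.08
Installment 5: opening $150.08; interest $0.45 → $150.53; payment $93.66; balance $56.87
Installment 6: opening $56.87; interest $0.17 → $57.04; payment $57.04; balance $0.00
Total paid: $366.84

$366.84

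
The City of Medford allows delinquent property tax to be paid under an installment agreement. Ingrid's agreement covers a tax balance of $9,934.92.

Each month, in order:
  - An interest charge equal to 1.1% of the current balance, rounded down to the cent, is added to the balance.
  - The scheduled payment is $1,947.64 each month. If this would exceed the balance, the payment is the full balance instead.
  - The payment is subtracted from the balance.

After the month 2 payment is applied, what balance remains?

$6,237.98

Month 1: opening $9,934.92; interest $109.28 → $10,044.20; payment $1,947.64; balance $8,096.56
Month 2: opening $8,096.56; interest $89.06 → $8,185.62; payment $1,947.64; balance $6,237.98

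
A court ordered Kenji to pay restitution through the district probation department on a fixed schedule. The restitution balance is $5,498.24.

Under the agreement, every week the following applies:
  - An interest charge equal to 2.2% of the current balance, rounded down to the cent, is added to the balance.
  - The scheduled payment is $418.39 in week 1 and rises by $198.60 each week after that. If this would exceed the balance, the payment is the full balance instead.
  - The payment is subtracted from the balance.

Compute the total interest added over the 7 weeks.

Week 1: opening $5,498.24; interest $120.96 → $5,619.20; payment $418.39; balance $5,200.81
Week 2: opening $5,200.81; interest $114.41 → $5,315.22; payment $616.99; balance $4,698.23
Week 3: opening $4,698.23; interest $103.36 → $4,801.59; payment $815.59; balance $3,986.00
Week 4: opening $3,986.00; interest $87.69 → $4,073.69; payment $1,014.19; balance $3,059.50
Week 5: opening $3,059.50; interest $67.30 → $3,126.80; payment $1,212.79; balance $1,914.01
Week 6: opening $1,914.01; interest $42.10 → $1,956.11; payment $1,411.39; balance $544.72
Week 7: opening $544.72; interest $11.98 → $556.70; payment $556.70; balance $0.00
Total interest: $120.96 + $114.41 + $103.36 + $87.69 + $67.30 + $42.10 + $11.98 = $547.80

$547.80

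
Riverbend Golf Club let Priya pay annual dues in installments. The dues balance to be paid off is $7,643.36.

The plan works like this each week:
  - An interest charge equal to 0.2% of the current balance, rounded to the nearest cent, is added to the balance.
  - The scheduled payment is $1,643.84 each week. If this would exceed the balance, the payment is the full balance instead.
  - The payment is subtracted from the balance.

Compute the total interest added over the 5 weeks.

$43.81

Week 1: opening $7,643.36; interest $15.29 → $7,658.65; payment $1,643.84; balance $6,014.81
Week 2: opening $6,014.81; interest $12.03 → $6,026.84; payment $1,643.84; balance $4,383.00
Week 3: opening $4,383.00; interest $8.77 → $4,391.77; payment $1,643.84; balance $2,747.93
Week 4: opening $2,747.93; interest $5.50 → $2,753.43; payment $1,643.84; balance $1,109.59
Week 5: opening $1,109.59; interest $2.22 → $1,111.81; payment $1,111.81; balance $0.00
Total interest: $15.29 + $12.03 + $8.77 + $5.50 + $2.22 = $43.81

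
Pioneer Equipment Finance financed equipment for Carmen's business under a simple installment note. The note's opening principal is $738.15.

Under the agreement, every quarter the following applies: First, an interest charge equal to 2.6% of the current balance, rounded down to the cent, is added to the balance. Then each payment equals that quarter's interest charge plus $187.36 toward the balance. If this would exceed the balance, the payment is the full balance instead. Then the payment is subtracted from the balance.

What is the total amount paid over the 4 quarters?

$785.67

Quarter 1: opening $738.15; interest $19.19 → $757.34; payment $206.55; balance $550.79
Quarter 2: opening $550.79; interest $14.32 → $565.11; payment $201.68; balance $363.43
Quarter 3: opening $363.43; interest $9.44 → $372.87; payment $196.80; balance $176.07
Quarter 4: opening $176.07; interest $4.57 → $180.64; payment $180.64; balance $0.00
Total paid: $785.67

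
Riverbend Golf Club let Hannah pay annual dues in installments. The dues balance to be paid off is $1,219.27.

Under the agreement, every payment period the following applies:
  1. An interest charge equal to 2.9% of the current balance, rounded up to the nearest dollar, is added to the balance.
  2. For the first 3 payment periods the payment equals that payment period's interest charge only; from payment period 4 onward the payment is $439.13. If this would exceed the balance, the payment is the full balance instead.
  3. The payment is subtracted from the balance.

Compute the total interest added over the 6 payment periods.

$180.00

Payment period 1: opening $1,219.27; interest $36.00 → $1,255.27; payment $36.00; balance $1,219.27
Payment period 2: opening $1,219.27; interest $36.00 → $1,255.27; payment $36.00; balance $1,219.27
Payment period 3: opening $1,219.27; interest $36.00 → $1,255.27; payment $36.00; balance $1,219.27
Payment period 4: opening $1,219.27; interest $36.00 → $1,255.27; payment $439.13; balance $816.14
Payment period 5: opening $816.14; interest $24.00 → $840.14; payment $439.13; balance $401.01
Payment period 6: opening $401.01; interest $12.00 → $413.01; payment $413.01; balance $0.00
Total interest: $36.00 + $36.00 + $36.00 + $36.00 + $24.00 + $12.00 = $180.00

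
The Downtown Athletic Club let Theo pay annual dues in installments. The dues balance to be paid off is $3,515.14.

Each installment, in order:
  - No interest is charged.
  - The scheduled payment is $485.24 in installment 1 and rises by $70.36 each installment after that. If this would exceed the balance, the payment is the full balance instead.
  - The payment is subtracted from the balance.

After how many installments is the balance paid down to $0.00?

Installment 1: $3,515.14 − $485.24 → $3,029.90
Installment 2: $3,029.90 − $555.60 → $2,474.30
Installment 3: $2,474.30 − $625.96 → $1,848.34
Installment 4: $1,848.34 − $696.32 → $1,152.02
Installment 5: $1,152.02 − $766.68 → $385.34
Installment 6: $385.34 − $385.34 → $0.00
Balance reaches $0.00 in installment 6.

6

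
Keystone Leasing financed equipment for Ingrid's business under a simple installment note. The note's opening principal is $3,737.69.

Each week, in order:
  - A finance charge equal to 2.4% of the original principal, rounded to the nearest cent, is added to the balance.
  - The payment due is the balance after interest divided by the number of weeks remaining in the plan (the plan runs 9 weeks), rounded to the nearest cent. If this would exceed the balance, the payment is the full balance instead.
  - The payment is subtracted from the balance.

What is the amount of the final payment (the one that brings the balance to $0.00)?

$669.05

# | Opening | Interest | Payment | End bal
1 | $3,737.69 | $89.70 | $425.27 | $3,402.12
2 | $3,402.12 | $89.70 | $436.48 | $3,055.34
3 | $3,055.34 | $89.70 | $449.29 | $2,695.75
4 | $2,695.75 | $89.70 | $464.24 | $2,321.21
5 | $2,321.21 | $89.70 | $482.18 | $1,928.73
6 | $1,928.73 | $89.70 | $504.61 | $1,513.82
7 | $1,513.82 | $89.70 | $534.51 | $1,069.01
8 | $1,069.01 | $89.70 | $579.36 | $579.35
9 | $579.35 | $89.70 | $669.05 | $0.00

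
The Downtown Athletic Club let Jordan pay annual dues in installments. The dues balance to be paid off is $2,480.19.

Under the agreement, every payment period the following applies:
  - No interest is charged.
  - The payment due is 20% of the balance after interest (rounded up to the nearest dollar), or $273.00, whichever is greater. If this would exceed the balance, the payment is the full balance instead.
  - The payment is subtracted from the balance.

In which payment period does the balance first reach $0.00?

Payment period 1: opening $2,480.19; payment $497.00; balance $1,983.19
Payment period 2: opening $1,983.19; payment $397.00; balance $1,586.19
Payment period 3: opening $1,586.19; payment $318.00; balance $1,268.19
Payment period 4: opening $1,268.19; payment $273.00; balance $995.19
Payment period 5: opening $995.19; payment $273.00; balance $722.19
Payment period 6: opening $722.19; payment $273.00; balance $449.19
Payment period 7: opening $449.19; payment $273.00; balance $176.19
Payment period 8: opening $176.19; payment $176.19; balance $0.00
Balance reaches $0.00 in payment period 8.

8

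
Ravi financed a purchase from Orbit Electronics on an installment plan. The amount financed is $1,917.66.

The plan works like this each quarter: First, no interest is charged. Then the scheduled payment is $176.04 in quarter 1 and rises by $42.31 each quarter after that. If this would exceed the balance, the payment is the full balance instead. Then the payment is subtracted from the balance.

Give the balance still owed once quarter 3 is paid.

Quarter 1: $1,917.66 − $176.04 → $1,741.62
Quarter 2: $1,741.62 − $218.35 → $1,523.27
Quarter 3: $1,523.27 − $260.66 → $1,262.61

$1,262.61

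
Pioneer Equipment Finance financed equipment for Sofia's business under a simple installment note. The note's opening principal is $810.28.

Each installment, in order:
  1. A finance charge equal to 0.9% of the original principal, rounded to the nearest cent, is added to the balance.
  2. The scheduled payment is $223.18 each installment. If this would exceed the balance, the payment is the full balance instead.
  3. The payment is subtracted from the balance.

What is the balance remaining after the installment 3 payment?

$162.61

Installment 1: opening $810.28; interest $7.29 → $817.57; payment $223.18; balance $594.39
Installment 2: opening $594.39; interest $7.29 → $601.68; payment $223.18; balance $378.50
Installment 3: opening $378.50; interest $7.29 → $385.79; payment $223.18; balance $162.61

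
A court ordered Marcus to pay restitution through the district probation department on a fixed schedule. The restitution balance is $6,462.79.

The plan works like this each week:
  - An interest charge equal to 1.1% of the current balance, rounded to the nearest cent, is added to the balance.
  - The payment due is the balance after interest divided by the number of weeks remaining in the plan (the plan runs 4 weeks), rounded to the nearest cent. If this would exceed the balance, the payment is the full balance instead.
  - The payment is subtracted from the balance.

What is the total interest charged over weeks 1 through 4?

Week 1: $6,462.79 +$71.09 interest = $6,533.88; pay $1,633.47 → $4,900.41
Week 2: $4,900.41 +$53.90 interest = $4,954.31; pay $1,651.44 → $3,302.87
Week 3: $3,302.87 +$36.33 interest = $3,339.20; pay $1,669.60 → $1,669.60
Week 4: $1,669.60 +$18.37 interest = $1,687.97; pay $1,687.97 → $0.00
Total interest: $71.09 + $53.90 + $36.33 + $18.37 = $179.69

$179.69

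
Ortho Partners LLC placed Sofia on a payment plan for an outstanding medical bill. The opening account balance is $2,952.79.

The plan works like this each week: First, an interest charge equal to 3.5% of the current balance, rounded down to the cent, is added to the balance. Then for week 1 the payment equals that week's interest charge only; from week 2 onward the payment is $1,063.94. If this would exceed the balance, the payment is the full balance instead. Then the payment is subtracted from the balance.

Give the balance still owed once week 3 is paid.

Week 1: opening $2,952.79; interest $103.34 → $3,056.13; payment $103.34; balance $2,952.79
Week 2: opening $2,952.79; interest $103.34 → $3,056.13; payment $1,063.94; balance $1,992.19
Week 3: opening $1,992.19; interest $69.72 → $2,061.91; payment $1,063.94; balance $997.97

$997.97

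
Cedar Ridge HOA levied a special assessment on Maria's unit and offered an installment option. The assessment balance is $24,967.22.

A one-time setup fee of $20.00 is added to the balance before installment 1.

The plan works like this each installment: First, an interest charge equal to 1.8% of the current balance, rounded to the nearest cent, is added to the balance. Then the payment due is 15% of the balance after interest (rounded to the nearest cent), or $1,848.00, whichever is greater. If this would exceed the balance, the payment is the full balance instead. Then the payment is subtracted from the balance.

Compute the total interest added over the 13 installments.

$2,612.69

# | Opening | Interest | Payment | End bal
1 | $24,987.22 | $449.77 | $3,815.55 | $21,621.44
2 | $21,621.44 | $389.19 | $3,301.59 | $18,709.04
3 | $18,709.04 | $336.76 | $2,856.87 | $16,188.93
4 | $16,188.93 | $291.40 | $2,472.05 | $14,008.28
5 | $14,008.28 | $252.15 | $2,139.06 | $12,121.37
6 | $12,121.37 | $218.18 | $1,850.93 | $10,488.62
7 | $10,488.62 | $188.80 | $1,848.00 | $8,829.42
8 | $8,829.42 | $158.93 | $1,848.00 | $7,140.35
9 | $7,140.35 | $128.53 | $1,848.00 | $5,420.88
10 | $5,420.88 | $97.58 | $1,848.00 | $3,670.46
11 | $3,670.46 | $66.07 | $1,848.00 | $1,888.53
12 | $1,888.53 | $33.99 | $1,848.00 | $74.52
13 | $74.52 | $1.34 | $75.86 | $0.00
Total interest: $449.77 + $389.19 + $336.76 + $291.40 + $252.15 + $218.18 + $188.80 + $158.93 + $128.53 + $97.58 + $66.07 + $33.99 + $1.34 = $2,612.69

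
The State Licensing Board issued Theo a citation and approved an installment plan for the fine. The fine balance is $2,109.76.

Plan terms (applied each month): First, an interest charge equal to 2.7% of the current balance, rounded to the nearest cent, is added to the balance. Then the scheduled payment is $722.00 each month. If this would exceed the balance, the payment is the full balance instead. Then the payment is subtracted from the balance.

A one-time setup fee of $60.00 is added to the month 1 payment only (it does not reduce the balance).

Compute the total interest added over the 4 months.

Month 1: $2,109.76 +$56.96 interest = $2,166.72; pay $722.00 (+ $60.00 fee) → $1,444.72
Month 2: $1,444.72 +$39.01 interest = $1,483.73; pay $722.00 → $761.73
Month 3: $761.73 +$20.57 interest = $782.30; pay $722.00 → $60.30
Month 4: $60.30 +$1.63 interest = $61.93; pay $61.93 → $0.00
Total interest: $56.96 + $39.01 + $20.57 + $1.63 = $118.17

$118.17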